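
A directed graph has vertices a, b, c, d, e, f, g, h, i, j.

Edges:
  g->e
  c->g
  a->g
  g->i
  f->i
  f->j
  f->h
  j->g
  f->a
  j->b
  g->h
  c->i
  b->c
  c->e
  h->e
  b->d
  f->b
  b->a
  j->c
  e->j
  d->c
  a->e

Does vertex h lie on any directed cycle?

h is on a cycle iff h can reach itself via ≥1 edge.
h → e → j → g → h — yes.

Yes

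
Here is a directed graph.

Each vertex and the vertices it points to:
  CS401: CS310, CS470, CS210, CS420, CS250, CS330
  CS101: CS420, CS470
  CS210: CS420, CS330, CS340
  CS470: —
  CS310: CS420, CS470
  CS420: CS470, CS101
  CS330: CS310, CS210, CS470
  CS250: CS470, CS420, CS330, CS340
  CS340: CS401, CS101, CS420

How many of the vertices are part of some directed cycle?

A vertex is on a directed cycle iff it belongs to a strongly connected component of size ≥ 2 (or has a self-loop).
The vertices on cycles are {CS101, CS210, CS250, CS330, CS340, CS401, CS420} — 7 in total.

7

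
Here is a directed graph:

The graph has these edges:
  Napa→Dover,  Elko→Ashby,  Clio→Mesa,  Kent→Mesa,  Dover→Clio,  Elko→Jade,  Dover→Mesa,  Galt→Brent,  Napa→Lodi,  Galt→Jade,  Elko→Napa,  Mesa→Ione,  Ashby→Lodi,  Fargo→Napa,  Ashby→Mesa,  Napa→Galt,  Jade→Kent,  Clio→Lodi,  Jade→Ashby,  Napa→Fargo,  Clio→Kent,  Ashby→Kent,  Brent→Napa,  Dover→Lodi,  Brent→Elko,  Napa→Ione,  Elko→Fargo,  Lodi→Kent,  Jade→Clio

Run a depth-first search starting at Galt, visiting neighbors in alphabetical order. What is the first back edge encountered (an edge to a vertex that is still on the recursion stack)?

Napa->Fargo

DFS from Galt (visiting neighbors in alphabetical order); mark gray on enter, black on exit:
Galt gray
  Brent gray
    Elko gray
      Ashby gray
        Kent gray
          Mesa gray
            Ione gray
            Ione black
          Mesa black
        Kent black
        Lodi gray
          Lodi→Kent: Kent black — skip
        Lodi black
        Ashby→Mesa: Mesa black — skip
      Ashby black
      Fargo gray
        Napa gray
          Dover gray
            Clio gray
              Clio→Kent: Kent black — skip
              Clio→Lodi: Lodi black — skip
              Clio→Mesa: Mesa black — skip
            Clio black
            Dover→Lodi: Lodi black — skip
            Dover→Mesa: Mesa black — skip
          Dover black
          Napa→Fargo: Fargo is gray → back edge
First back edge: Napa → Fargo.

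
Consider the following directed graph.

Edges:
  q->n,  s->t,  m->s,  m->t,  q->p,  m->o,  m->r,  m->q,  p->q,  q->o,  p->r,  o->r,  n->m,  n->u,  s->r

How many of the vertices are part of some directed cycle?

4

A vertex is on a directed cycle iff it belongs to a strongly connected component of size ≥ 2 (or has a self-loop).
The vertices on cycles are {m, n, p, q} — 4 in total.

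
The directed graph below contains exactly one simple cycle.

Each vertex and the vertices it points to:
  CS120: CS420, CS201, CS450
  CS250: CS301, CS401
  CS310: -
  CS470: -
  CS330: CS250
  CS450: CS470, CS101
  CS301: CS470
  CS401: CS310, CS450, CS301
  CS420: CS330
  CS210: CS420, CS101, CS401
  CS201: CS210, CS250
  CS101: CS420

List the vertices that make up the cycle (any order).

DFS with gray/black marking from CS250:
CS250 gray
  CS301 gray
    CS470 gray
    CS470 black
  CS301 black
  CS401 gray
    CS310 gray
    CS310 black
    CS450 gray
      CS450→CS470: CS470 black — skip
      CS101 gray
        CS420 gray
          CS330 gray
            CS330→CS250: CS250 is gray → back edge
Back edge closes the cycle CS250 → CS401 → CS450 → CS101 → CS420 → CS330 → CS250; its vertices are {CS101, CS250, CS330, CS401, CS420, CS450}.

CS101, CS250, CS330, CS401, CS420, CS450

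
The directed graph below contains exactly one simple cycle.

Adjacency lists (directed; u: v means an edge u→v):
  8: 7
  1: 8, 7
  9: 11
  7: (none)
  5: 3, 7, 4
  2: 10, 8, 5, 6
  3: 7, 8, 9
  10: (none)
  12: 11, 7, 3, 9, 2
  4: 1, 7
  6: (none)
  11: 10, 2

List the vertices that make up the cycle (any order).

2, 3, 5, 9, 11

DFS with gray/black marking from 2:
2 gray
  10 gray
  10 black
  8 gray
    7 gray
    7 black
  8 black
  5 gray
    3 gray
      3→7: 7 black — skip
      3→8: 8 black — skip
      9 gray
        11 gray
          11→10: 10 black — skip
          11→2: 2 is gray → back edge
Back edge closes the cycle 2 → 5 → 3 → 9 → 11 → 2; its vertices are {2, 3, 5, 9, 11}.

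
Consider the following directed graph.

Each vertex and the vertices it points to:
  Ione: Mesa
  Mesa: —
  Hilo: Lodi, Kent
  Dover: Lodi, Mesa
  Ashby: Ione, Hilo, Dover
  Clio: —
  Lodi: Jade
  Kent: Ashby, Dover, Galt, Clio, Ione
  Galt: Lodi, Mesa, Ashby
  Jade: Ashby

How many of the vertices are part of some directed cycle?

A vertex is on a directed cycle iff it belongs to a strongly connected component of size ≥ 2 (or has a self-loop).
The vertices on cycles are {Galt, Hilo, Jade, Kent, Lodi, Ashby, Dover} — 7 in total.

7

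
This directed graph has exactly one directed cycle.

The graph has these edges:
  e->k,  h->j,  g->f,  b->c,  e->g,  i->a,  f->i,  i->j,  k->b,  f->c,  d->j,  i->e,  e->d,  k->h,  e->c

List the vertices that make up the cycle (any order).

e, f, g, i

DFS with gray/black marking from i:
i gray
  a gray
  a black
  e gray
    d gray
      j gray
      j black
    d black
    c gray
    c black
    g gray
      f gray
        f→c: c black — skip
        f→i: i is gray → back edge
Back edge closes the cycle i → e → g → f → i; its vertices are {e, f, g, i}.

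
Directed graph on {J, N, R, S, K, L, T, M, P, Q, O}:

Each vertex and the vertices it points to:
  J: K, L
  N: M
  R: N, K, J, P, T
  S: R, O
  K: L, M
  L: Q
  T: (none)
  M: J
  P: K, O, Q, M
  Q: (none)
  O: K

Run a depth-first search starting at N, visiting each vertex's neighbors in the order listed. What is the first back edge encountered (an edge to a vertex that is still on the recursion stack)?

K→M

DFS from N (visiting each vertex's neighbors in the order listed); mark gray on enter, black on exit:
N gray
  M gray
    J gray
      K gray
        L gray
          Q gray
          Q black
        L black
        K→M: M is gray → back edge
First back edge: K → M.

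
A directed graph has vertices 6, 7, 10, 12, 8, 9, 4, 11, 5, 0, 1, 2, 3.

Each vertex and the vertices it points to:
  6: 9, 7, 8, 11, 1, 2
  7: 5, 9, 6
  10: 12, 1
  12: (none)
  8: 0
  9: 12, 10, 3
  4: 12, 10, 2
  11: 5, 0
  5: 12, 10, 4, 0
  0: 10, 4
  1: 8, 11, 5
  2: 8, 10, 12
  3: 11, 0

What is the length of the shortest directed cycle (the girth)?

For each vertex v, BFS finds the shortest path from v back to v.
The shortest such closed walk is 6 → 7 → 6, length 2.

2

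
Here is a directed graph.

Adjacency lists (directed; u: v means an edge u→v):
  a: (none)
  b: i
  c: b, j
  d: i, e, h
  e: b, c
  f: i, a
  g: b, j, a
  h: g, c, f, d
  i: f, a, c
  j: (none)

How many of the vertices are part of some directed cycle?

A vertex is on a directed cycle iff it belongs to a strongly connected component of size ≥ 2 (or has a self-loop).
The vertices on cycles are {b, c, d, f, h, i} — 6 in total.

6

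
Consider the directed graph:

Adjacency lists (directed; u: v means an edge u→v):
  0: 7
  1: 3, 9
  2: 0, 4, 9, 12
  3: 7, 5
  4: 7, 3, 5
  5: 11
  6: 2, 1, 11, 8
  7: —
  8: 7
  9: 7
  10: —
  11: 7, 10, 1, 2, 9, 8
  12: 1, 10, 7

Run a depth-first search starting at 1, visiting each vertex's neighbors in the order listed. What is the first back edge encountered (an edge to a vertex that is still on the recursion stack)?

11→1

DFS from 1 (visiting each vertex's neighbors in the order listed); mark gray on enter, black on exit:
1 gray
  3 gray
    7 gray
    7 black
    5 gray
      11 gray
        11→7: 7 black — skip
        10 gray
        10 black
        11→1: 1 is gray → back edge
First back edge: 11 → 1.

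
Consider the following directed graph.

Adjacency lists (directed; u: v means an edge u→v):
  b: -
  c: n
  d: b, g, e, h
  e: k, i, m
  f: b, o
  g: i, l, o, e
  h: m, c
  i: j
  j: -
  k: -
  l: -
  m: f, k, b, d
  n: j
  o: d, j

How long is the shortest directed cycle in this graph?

3

For each vertex v, BFS finds the shortest path from v back to v.
The shortest such closed walk is d → h → m → d, length 3.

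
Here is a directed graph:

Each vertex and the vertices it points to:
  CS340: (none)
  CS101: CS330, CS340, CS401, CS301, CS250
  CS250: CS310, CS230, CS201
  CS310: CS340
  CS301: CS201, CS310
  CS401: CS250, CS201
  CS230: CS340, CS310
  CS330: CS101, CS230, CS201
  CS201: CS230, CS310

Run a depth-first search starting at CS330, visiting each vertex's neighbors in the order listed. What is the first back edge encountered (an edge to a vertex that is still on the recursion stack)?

DFS from CS330 (visiting each vertex's neighbors in the order listed); mark gray on enter, black on exit:
CS330 gray
  CS101 gray
    CS101→CS330: CS330 is gray → back edge
First back edge: CS101 → CS330.

CS101→CS330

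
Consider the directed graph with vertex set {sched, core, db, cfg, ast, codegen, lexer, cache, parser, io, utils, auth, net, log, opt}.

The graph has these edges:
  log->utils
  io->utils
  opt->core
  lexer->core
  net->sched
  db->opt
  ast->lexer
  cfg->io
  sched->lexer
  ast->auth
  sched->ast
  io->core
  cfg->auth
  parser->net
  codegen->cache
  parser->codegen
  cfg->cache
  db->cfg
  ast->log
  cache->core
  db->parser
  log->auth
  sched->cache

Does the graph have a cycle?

No

DFS with white/gray/black marking, starting from lexer:
lexer gray
  core gray
  core black
lexer black
sched gray
  sched→lexer: lexer black — skip
  ast gray
    log gray
      auth gray
      auth black
      utils gray
      utils black
    log black
    ast→auth: auth black — skip
    ast→lexer: lexer black — skip
  ast black
  cache gray
    cache→core: core black — skip
  cache black
sched black
db gray
  cfg gray
    io gray
      io→core: core black — skip
      io→utils: utils black — skip
    io black
    cfg→cache: cache black — skip
    cfg→auth: auth black — skip
  cfg black
  opt gray
    opt→core: core black — skip
  opt black
  parser gray
    codegen gray
      codegen→cache: cache black — skip
    codegen black
    net gray
      net→sched: sched black — skip
    net black
  parser black
db black
Every edge goes to a white or black vertex — no back edge, so the graph is acyclic.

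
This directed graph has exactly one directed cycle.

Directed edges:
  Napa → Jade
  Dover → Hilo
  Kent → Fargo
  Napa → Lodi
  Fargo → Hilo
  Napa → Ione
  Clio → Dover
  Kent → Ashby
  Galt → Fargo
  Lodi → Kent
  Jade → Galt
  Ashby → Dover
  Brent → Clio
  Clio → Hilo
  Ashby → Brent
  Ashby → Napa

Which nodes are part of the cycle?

Kent, Lodi, Napa, Ashby

DFS with gray/black marking from Napa:
Napa gray
  Jade gray
    Galt gray
      Fargo gray
        Hilo gray
        Hilo black
      Fargo black
    Galt black
  Jade black
  Ione gray
  Ione black
  Lodi gray
    Kent gray
      Ashby gray
        Dover gray
          Dover→Hilo: Hilo black — skip
        Dover black
        Brent gray
          Clio gray
            Clio→Dover: Dover black — skip
            Clio→Hilo: Hilo black — skip
          Clio black
        Brent black
        Ashby→Napa: Napa is gray → back edge
Back edge closes the cycle Napa → Lodi → Kent → Ashby → Napa; its vertices are {Kent, Lodi, Napa, Ashby}.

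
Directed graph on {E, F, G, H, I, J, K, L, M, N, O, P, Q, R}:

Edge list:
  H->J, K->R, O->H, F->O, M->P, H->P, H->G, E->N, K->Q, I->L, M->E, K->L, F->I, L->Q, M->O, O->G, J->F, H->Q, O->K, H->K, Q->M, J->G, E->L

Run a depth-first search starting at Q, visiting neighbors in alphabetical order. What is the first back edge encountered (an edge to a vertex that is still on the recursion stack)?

DFS from Q (visiting neighbors in alphabetical order); mark gray on enter, black on exit:
Q gray
  M gray
    E gray
      L gray
        L→Q: Q is gray → back edge
First back edge: L → Q.

L→Q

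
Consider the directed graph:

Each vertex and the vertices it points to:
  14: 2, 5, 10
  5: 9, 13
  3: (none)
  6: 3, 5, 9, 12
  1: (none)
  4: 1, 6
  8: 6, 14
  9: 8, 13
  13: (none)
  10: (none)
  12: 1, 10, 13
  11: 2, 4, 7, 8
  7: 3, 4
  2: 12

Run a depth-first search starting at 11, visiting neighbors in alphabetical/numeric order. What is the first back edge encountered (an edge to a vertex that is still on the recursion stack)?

DFS from 11 (visiting neighbors in alphabetical/numeric order); mark gray on enter, black on exit:
11 gray
  2 gray
    12 gray
      1 gray
      1 black
      10 gray
      10 black
      13 gray
      13 black
    12 black
  2 black
  4 gray
    4→1: 1 black — skip
    6 gray
      3 gray
      3 black
      5 gray
        9 gray
          8 gray
            8→6: 6 is gray → back edge
First back edge: 8 → 6.

8->6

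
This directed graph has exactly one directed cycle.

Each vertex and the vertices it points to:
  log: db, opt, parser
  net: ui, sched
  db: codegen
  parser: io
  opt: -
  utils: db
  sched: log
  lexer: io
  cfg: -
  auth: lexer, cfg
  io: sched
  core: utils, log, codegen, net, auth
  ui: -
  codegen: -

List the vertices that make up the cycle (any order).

io, log, sched, parser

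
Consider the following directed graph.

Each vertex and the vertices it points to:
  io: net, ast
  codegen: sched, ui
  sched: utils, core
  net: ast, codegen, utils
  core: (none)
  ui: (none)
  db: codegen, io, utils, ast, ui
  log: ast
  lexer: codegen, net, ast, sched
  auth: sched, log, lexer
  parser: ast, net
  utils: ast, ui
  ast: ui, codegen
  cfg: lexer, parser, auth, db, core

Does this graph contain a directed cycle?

Yes

DFS with white/gray/black marking, starting from log:
log gray
  ast gray
    ui gray
    ui black
    codegen gray
      sched gray
        utils gray
          utils→ast: ast is gray → back edge
Back edge found, so a cycle exists: ast → codegen → sched → utils → ast.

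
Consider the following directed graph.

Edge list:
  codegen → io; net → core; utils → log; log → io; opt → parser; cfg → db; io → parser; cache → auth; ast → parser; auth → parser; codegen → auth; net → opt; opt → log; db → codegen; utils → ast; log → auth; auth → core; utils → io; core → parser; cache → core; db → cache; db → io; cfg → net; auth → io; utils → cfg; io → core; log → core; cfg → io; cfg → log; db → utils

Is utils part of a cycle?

utils is on a cycle iff utils can reach itself via ≥1 edge.
utils → cfg → db → utils — yes.

Yes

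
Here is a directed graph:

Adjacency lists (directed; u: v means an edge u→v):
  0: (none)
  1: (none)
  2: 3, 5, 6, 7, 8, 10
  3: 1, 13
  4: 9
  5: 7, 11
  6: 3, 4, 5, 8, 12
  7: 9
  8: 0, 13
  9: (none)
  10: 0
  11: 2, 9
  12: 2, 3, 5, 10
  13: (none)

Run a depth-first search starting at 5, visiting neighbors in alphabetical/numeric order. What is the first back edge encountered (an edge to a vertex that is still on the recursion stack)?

2->5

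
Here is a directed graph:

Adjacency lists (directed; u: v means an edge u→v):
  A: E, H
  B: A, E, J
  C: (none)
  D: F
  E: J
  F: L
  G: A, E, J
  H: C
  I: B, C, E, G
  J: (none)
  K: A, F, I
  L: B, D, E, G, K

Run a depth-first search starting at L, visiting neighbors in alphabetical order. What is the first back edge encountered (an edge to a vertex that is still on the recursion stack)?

F->L

DFS from L (visiting neighbors in alphabetical order); mark gray on enter, black on exit:
L gray
  B gray
    A gray
      E gray
        J gray
        J black
      E black
      H gray
        C gray
        C black
      H black
    A black
    B→E: E black — skip
    B→J: J black — skip
  B black
  D gray
    F gray
      F→L: L is gray → back edge
First back edge: F → L.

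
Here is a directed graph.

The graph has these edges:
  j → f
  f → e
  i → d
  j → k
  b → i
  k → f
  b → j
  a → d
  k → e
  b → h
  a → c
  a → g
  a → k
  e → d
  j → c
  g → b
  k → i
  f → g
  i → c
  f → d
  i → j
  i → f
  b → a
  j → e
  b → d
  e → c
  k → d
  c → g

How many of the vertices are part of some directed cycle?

9

A vertex is on a directed cycle iff it belongs to a strongly connected component of size ≥ 2 (or has a self-loop).
The vertices on cycles are {a, b, c, e, f, g, i, j, k} — 9 in total.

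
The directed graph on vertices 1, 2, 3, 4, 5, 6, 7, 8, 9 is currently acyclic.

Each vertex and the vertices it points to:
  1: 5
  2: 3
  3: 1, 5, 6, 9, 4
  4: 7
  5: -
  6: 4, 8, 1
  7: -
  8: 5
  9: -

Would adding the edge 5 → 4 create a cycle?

Adding 5→4 creates a cycle iff 4 can already reach 5.
Explore from 4: no path reaches 5. The graph stays acyclic.

No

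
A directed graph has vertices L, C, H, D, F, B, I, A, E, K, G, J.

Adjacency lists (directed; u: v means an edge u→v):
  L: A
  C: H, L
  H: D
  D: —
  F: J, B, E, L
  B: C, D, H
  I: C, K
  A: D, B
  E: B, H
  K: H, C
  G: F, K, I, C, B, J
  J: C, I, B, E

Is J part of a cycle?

No

J lies on a cycle iff there is a path from J back to itself.
Exploring from J, it never reaches itself; equivalently, its strongly connected component is a singleton.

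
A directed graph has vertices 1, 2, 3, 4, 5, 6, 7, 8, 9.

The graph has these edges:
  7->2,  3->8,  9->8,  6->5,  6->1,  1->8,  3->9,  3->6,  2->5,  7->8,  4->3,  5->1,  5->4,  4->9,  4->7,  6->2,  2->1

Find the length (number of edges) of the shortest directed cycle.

4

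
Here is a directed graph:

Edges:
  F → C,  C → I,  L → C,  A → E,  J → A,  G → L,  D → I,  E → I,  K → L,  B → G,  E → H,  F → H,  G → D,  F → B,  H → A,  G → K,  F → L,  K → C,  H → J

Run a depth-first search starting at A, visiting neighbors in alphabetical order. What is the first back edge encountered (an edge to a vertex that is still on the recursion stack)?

DFS from A (visiting neighbors in alphabetical order); mark gray on enter, black on exit:
A gray
  E gray
    H gray
      H→A: A is gray → back edge
First back edge: H → A.

H→A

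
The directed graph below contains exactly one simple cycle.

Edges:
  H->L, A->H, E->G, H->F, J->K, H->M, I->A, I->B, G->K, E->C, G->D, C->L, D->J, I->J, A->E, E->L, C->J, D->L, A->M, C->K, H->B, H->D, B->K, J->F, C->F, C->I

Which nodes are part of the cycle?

DFS with gray/black marking from A:
A gray
  M gray
  M black
  E gray
    L gray
    L black
    G gray
      D gray
        J gray
          K gray
          K black
          F gray
          F black
        J black
        D→L: L black — skip
      D black
      G→K: K black — skip
    G black
    C gray
      I gray
        I→J: J black — skip
        B gray
          B→K: K black — skip
        B black
        I→A: A is gray → back edge
Back edge closes the cycle A → E → C → I → A; its vertices are {A, C, E, I}.

A, C, E, I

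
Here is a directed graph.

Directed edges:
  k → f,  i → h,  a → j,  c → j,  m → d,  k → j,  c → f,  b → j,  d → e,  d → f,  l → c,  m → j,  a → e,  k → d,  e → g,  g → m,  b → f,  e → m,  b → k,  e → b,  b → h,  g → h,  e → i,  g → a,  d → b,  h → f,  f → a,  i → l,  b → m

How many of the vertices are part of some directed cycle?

A vertex is on a directed cycle iff it belongs to a strongly connected component of size ≥ 2 (or has a self-loop).
The vertices on cycles are {a, b, c, d, e, f, g, h, i, k, l, m} — 12 in total.

12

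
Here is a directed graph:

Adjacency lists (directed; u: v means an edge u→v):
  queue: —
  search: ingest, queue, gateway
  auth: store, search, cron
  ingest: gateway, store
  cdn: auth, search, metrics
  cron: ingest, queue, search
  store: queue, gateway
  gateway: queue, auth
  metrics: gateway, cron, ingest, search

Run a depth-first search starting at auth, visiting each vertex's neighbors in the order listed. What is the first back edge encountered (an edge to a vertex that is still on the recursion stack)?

gateway→auth

DFS from auth (visiting each vertex's neighbors in the order listed); mark gray on enter, black on exit:
auth gray
  store gray
    queue gray
    queue black
    gateway gray
      gateway→queue: queue black — skip
      gateway→auth: auth is gray → back edge
First back edge: gateway → auth.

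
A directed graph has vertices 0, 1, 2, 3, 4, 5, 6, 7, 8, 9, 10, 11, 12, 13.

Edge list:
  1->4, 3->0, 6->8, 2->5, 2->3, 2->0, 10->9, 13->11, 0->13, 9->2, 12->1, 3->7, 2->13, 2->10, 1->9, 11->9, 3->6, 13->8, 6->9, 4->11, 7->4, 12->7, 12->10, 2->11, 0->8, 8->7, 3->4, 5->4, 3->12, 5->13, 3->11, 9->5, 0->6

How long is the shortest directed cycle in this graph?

For each vertex v, BFS finds the shortest path from v back to v.
The shortest such closed walk is 2 → 11 → 9 → 2, length 3.

3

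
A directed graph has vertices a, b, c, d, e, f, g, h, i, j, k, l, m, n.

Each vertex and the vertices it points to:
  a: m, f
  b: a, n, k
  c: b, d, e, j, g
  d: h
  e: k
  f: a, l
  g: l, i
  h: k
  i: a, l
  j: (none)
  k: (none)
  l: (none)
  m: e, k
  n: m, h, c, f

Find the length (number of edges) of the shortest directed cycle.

For each vertex v, BFS finds the shortest path from v back to v.
The shortest such closed walk is f → a → f, length 2.

2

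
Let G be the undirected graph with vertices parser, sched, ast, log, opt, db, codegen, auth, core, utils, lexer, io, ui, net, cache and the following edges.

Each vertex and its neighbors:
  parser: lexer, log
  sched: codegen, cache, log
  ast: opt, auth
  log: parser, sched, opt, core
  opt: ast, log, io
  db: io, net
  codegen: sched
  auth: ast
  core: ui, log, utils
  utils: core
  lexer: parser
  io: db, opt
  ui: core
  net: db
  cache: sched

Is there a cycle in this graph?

No

DFS, tracking each vertex's parent; an edge to a visited non-parent vertex closes a cycle.
Start from utils:
visit utils (parent –)
  visit core (parent utils)
    visit ui (parent core)
      ui–core: parent, skip
    visit log (parent core)
      visit parser (parent log)
        visit lexer (parent parser)
          lexer–parser: parent, skip
        parser–log: parent, skip
      visit sched (parent log)
        visit codegen (parent sched)
          codegen–sched: parent, skip
        visit cache (parent sched)
          cache–sched: parent, skip
        sched–log: parent, skip
      visit opt (parent log)
        visit ast (parent opt)
          ast–opt: parent, skip
          visit auth (parent ast)
            auth–ast: parent, skip
        opt–log: parent, skip
        visit io (parent opt)
          visit db (parent io)
            db–io: parent, skip
            visit net (parent db)
              net–db: parent, skip
          io–opt: parent, skip
      log–core: parent, skip
    core–utils: parent, skip
No non-parent visited neighbor found — the graph is a forest.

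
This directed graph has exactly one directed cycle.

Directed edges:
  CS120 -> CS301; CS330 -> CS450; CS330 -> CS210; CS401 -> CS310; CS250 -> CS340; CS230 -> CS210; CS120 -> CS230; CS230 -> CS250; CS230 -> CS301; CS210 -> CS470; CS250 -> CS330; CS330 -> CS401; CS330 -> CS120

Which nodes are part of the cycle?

DFS with gray/black marking from CS330:
CS330 gray
  CS120 gray
    CS230 gray
      CS301 gray
      CS301 black
      CS250 gray
        CS340 gray
        CS340 black
        CS250→CS330: CS330 is gray → back edge
Back edge closes the cycle CS330 → CS120 → CS230 → CS250 → CS330; its vertices are {CS120, CS230, CS250, CS330}.

CS120, CS230, CS250, CS330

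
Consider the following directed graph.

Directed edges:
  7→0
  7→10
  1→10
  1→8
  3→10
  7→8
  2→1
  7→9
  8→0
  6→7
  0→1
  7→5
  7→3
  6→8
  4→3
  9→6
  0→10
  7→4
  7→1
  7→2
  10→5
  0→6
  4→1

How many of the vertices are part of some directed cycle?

A vertex is on a directed cycle iff it belongs to a strongly connected component of size ≥ 2 (or has a self-loop).
The vertices on cycles are {0, 1, 2, 4, 6, 7, 8, 9} — 8 in total.

8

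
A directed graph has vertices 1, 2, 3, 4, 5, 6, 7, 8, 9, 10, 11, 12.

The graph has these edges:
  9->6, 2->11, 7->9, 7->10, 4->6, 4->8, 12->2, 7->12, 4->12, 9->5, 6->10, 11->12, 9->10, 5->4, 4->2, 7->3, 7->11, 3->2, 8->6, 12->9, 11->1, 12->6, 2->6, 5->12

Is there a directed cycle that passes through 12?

12 is on a cycle iff 12 can reach itself via ≥1 edge.
12 → 9 → 5 → 12 — yes.

Yes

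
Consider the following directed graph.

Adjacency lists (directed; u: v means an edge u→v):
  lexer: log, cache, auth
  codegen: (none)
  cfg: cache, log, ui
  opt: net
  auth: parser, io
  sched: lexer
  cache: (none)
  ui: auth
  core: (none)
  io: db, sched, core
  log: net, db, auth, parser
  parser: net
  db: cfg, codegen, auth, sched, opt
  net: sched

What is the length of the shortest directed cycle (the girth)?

For each vertex v, BFS finds the shortest path from v back to v.
The shortest such closed walk is io → db → auth → io, length 3.

3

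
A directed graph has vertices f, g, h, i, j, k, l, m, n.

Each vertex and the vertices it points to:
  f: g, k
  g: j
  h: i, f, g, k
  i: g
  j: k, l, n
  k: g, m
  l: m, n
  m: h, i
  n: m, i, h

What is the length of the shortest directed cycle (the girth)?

3

For each vertex v, BFS finds the shortest path from v back to v.
The shortest such closed walk is j → k → g → j, length 3.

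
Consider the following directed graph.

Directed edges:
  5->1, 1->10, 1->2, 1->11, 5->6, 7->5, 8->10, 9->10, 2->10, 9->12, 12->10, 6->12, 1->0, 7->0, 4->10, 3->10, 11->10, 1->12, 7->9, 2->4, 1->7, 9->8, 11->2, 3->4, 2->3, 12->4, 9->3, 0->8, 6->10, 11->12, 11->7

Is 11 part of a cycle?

Yes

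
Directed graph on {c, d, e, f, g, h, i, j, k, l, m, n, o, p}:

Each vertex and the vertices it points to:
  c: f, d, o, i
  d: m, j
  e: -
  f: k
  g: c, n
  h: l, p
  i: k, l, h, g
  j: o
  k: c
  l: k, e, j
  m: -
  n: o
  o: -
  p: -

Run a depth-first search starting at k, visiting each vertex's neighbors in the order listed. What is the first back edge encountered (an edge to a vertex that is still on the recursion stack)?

f→k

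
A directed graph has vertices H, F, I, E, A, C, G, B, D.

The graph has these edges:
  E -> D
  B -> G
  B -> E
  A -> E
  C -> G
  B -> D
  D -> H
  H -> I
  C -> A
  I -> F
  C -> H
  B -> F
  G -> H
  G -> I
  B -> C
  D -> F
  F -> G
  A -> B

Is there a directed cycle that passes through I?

Yes

I is on a cycle iff I can reach itself via ≥1 edge.
I → F → G → I — yes.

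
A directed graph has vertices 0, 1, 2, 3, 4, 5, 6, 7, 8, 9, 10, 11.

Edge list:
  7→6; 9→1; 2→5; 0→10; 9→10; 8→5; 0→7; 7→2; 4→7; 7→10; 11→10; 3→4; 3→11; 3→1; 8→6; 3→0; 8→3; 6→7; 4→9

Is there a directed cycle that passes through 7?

Yes

7 is on a cycle iff 7 can reach itself via ≥1 edge.
7 → 6 → 7 — yes.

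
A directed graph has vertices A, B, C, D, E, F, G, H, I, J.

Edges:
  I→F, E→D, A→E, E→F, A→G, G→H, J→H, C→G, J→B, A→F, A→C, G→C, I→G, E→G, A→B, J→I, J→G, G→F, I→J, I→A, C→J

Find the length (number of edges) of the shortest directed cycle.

2

For each vertex v, BFS finds the shortest path from v back to v.
The shortest such closed walk is I → J → I, length 2.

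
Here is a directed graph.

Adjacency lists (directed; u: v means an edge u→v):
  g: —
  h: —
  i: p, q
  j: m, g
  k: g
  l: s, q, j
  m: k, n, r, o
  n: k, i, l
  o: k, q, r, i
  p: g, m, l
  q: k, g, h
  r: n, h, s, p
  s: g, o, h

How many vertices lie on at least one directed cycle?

A vertex is on a directed cycle iff it belongs to a strongly connected component of size ≥ 2 (or has a self-loop).
The vertices on cycles are {i, j, l, m, n, o, p, r, s} — 9 in total.

9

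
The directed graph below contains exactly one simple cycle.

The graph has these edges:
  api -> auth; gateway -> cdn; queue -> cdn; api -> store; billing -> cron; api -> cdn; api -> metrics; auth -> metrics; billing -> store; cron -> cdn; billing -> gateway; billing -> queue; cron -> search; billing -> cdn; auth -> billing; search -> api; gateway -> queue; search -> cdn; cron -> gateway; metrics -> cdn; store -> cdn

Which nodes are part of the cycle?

api, auth, cron, search, billing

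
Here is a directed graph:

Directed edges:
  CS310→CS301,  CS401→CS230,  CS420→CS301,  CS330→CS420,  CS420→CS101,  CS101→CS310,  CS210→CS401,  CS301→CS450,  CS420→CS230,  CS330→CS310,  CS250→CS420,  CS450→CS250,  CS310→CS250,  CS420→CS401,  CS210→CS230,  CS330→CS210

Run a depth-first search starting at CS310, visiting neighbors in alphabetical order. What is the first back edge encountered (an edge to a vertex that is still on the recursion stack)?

CS101→CS310

DFS from CS310 (visiting neighbors in alphabetical order); mark gray on enter, black on exit:
CS310 gray
  CS250 gray
    CS420 gray
      CS101 gray
        CS101→CS310: CS310 is gray → back edge
First back edge: CS101 → CS310.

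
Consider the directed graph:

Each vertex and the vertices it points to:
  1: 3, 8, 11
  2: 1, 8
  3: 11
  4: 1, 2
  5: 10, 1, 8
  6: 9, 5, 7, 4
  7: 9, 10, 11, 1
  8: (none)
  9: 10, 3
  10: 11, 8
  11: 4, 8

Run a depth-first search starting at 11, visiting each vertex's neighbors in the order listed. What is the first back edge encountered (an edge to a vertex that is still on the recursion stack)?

3->11

DFS from 11 (visiting each vertex's neighbors in the order listed); mark gray on enter, black on exit:
11 gray
  4 gray
    1 gray
      3 gray
        3→11: 11 is gray → back edge
First back edge: 3 → 11.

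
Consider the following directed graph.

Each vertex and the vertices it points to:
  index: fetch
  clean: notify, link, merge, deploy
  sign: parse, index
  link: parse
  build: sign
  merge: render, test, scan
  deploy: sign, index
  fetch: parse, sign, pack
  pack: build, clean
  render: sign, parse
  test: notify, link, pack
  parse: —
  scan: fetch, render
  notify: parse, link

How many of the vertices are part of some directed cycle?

11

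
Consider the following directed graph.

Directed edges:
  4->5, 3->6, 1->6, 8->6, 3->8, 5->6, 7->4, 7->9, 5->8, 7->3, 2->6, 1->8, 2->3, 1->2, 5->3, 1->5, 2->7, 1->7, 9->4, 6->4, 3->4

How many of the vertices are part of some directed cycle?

5

A vertex is on a directed cycle iff it belongs to a strongly connected component of size ≥ 2 (or has a self-loop).
The vertices on cycles are {3, 4, 5, 6, 8} — 5 in total.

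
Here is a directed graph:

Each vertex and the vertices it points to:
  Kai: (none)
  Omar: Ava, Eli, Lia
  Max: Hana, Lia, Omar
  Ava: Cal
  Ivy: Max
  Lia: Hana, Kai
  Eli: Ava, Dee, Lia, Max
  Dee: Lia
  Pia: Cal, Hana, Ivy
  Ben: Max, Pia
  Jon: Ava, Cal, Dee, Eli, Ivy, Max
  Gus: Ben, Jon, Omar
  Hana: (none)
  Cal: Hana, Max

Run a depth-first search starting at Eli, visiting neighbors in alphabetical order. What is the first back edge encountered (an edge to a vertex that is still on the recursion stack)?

DFS from Eli (visiting neighbors in alphabetical order); mark gray on enter, black on exit:
Eli gray
  Ava gray
    Cal gray
      Hana gray
      Hana black
      Max gray
        Max→Hana: Hana black — skip
        Lia gray
          Lia→Hana: Hana black — skip
          Kai gray
          Kai black
        Lia black
        Omar gray
          Omar→Ava: Ava is gray → back edge
First back edge: Omar → Ava.

Omar->Ava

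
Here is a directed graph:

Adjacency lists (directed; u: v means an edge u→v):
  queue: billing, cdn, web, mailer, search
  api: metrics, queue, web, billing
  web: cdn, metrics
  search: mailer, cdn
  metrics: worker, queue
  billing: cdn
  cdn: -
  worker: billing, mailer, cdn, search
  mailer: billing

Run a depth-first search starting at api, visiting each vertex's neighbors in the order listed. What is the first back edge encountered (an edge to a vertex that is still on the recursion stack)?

DFS from api (visiting each vertex's neighbors in the order listed); mark gray on enter, black on exit:
api gray
  metrics gray
    worker gray
      billing gray
        cdn gray
        cdn black
      billing black
      mailer gray
        mailer→billing: billing black — skip
      mailer black
      worker→cdn: cdn black — skip
      search gray
        search→mailer: mailer black — skip
        search→cdn: cdn black — skip
      search black
    worker black
    queue gray
      queue→billing: billing black — skip
      queue→cdn: cdn black — skip
      web gray
        web→cdn: cdn black — skip
        web→metrics: metrics is gray → back edge
First back edge: web → metrics.

web->metrics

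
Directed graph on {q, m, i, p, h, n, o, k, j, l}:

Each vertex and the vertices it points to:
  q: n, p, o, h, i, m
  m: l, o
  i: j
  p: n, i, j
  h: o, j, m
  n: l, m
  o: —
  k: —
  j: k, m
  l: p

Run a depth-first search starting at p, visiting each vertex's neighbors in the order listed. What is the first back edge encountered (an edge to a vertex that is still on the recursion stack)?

l->p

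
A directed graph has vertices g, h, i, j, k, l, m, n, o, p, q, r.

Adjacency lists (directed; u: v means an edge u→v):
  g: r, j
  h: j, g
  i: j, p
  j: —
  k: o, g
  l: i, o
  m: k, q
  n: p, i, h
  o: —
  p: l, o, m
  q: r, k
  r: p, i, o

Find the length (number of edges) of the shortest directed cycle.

3

For each vertex v, BFS finds the shortest path from v back to v.
The shortest such closed walk is p → l → i → p, length 3.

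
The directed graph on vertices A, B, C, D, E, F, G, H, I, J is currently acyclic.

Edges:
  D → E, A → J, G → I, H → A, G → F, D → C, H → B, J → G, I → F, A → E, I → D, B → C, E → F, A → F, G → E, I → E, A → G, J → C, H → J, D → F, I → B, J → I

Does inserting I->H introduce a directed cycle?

Adding I→H creates a cycle iff H can already reach I.
Path from H: H → J → I.
So H → … → I → H is a cycle.

Yes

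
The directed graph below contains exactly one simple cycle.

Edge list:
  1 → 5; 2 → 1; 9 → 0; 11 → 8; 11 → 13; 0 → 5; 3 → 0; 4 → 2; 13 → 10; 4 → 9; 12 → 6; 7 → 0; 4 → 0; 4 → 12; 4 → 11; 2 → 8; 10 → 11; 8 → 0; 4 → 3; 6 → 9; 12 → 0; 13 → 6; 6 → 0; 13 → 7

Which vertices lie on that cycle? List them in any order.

DFS with gray/black marking from 11:
11 gray
  8 gray
    0 gray
      5 gray
      5 black
    0 black
  8 black
  13 gray
    10 gray
      10→11: 11 is gray → back edge
Back edge closes the cycle 11 → 13 → 10 → 11; its vertices are {10, 11, 13}.

10, 11, 13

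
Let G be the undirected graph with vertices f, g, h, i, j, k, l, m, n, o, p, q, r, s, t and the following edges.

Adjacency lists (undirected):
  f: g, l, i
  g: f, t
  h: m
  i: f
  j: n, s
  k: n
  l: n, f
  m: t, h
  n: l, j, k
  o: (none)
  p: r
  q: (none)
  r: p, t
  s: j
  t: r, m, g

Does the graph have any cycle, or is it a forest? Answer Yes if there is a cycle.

No

DFS, tracking each vertex's parent; an edge to a visited non-parent vertex closes a cycle.
Start from j:
visit j (parent –)
  visit n (parent j)
    visit l (parent n)
      l–n: parent, skip
      visit f (parent l)
        visit g (parent f)
          g–f: parent, skip
          visit t (parent g)
            visit r (parent t)
              visit p (parent r)
                p–r: parent, skip
              r–t: parent, skip
            visit m (parent t)
              m–t: parent, skip
              visit h (parent m)
                h–m: parent, skip
            t–g: parent, skip
        f–l: parent, skip
        visit i (parent f)
          i–f: parent, skip
    n–j: parent, skip
    visit k (parent n)
      k–n: parent, skip
  visit s (parent j)
    s–j: parent, skip
visit o (parent –)
visit q (parent –)
No non-parent visited neighbor found — the graph is a forest.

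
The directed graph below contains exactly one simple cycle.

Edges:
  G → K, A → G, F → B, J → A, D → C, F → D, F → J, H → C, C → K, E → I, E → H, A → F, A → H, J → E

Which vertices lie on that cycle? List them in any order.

DFS with gray/black marking from F:
F gray
  B gray
  B black
  D gray
    C gray
      K gray
      K black
    C black
  D black
  J gray
    E gray
      H gray
        H→C: C black — skip
      H black
      I gray
      I black
    E black
    A gray
      A→H: H black — skip
      A→F: F is gray → back edge
Back edge closes the cycle F → J → A → F; its vertices are {A, F, J}.

A, F, J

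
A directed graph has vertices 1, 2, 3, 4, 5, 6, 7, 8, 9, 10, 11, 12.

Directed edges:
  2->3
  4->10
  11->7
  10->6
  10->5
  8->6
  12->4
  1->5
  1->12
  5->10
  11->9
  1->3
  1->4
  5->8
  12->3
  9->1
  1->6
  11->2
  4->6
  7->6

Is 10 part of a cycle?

10 is on a cycle iff 10 can reach itself via ≥1 edge.
10 → 5 → 10 — yes.

Yes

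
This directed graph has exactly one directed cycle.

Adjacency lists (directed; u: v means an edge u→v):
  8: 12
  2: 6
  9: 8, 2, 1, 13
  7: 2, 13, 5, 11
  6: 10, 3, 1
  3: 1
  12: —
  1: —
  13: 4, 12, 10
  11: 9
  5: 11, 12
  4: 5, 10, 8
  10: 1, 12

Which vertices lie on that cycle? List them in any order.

4, 5, 9, 11, 13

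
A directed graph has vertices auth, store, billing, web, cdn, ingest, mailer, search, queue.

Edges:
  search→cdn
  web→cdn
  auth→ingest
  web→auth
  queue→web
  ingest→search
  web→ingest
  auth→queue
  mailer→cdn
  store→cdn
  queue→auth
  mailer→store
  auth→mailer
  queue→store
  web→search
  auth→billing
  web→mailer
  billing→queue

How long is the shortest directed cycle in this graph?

2

For each vertex v, BFS finds the shortest path from v back to v.
The shortest such closed walk is auth → queue → auth, length 2.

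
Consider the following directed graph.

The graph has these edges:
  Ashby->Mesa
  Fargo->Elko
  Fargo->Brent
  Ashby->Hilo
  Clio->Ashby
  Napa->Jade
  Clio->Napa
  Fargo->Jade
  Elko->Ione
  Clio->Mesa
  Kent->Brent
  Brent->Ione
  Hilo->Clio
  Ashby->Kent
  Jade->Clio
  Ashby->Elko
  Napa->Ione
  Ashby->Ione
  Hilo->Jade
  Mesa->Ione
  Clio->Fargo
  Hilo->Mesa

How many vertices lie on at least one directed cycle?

A vertex is on a directed cycle iff it belongs to a strongly connected component of size ≥ 2 (or has a self-loop).
The vertices on cycles are {Clio, Hilo, Jade, Napa, Ashby, Fargo} — 6 in total.

6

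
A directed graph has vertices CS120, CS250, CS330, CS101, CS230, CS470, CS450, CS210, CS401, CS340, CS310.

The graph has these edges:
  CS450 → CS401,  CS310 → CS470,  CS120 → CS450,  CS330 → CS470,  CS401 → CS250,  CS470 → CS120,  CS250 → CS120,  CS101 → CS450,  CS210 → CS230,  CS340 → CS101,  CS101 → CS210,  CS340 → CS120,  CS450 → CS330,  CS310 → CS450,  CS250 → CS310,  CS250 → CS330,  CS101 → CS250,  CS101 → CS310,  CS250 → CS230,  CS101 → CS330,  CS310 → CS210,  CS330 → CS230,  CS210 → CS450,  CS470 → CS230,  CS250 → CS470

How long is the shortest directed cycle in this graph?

For each vertex v, BFS finds the shortest path from v back to v.
The shortest such closed walk is CS310 → CS450 → CS401 → CS250 → CS310, length 4.

4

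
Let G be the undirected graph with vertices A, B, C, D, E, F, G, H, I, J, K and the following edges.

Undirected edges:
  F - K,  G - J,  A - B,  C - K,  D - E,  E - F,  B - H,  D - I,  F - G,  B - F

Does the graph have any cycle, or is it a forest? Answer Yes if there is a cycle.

DFS, tracking each vertex's parent; an edge to a visited non-parent vertex closes a cycle.
Start from F:
visit F (parent –)
  visit B (parent F)
    visit H (parent B)
      H–B: parent, skip
    visit A (parent B)
      A–B: parent, skip
    B–F: parent, skip
  visit E (parent F)
    visit D (parent E)
      visit I (parent D)
        I–D: parent, skip
      D–E: parent, skip
    E–F: parent, skip
  visit G (parent F)
    G–F: parent, skip
    visit J (parent G)
      J–G: parent, skip
  visit K (parent F)
    visit C (parent K)
      C–K: parent, skip
    K–F: parent, skip
No non-parent visited neighbor found — the graph is a forest.

No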